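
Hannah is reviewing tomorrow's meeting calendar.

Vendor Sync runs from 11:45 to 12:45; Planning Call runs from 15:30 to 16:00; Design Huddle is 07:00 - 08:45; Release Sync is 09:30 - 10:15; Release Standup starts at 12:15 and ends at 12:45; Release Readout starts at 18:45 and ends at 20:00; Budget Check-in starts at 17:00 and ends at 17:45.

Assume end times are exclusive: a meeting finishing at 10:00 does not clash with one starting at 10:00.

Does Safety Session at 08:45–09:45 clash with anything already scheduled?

Yes — it overlaps Release Sync

Design Huddle: ends 08:45 at or before Safety Session starts 08:45 → clear.
Release Sync: starts 09:30 before Safety Session ends 09:45, and ends 10:15 after Safety Session starts 08:45 → overlap.
Vendor Sync: starts 11:45 at or after Safety Session ends 09:45 → clear.
Release Standup: starts 12:15 at or after Safety Session ends 09:45 → clear.
Planning Call: starts 15:30 at or after Safety Session ends 09:45 → clear.
Budget Check-in: starts 17:00 at or after Safety Session ends 09:45 → clear.
Release Readout: starts 18:45 at or after Safety Session ends 09:45 → clear.
Safety Session overlaps Release Sync.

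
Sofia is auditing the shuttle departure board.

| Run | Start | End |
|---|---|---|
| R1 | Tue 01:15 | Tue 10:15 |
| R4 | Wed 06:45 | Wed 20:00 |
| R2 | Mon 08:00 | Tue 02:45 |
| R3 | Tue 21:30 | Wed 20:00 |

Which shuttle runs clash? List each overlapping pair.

R1 & R2, R3 & R4

Sorted by start: R2, R1, R3, R4.
R1 starts before R2 ends → R2 and R1 overlap.
R3 starts after R2 ends; R2 is clear from here.
R3 starts after R1 ends; R1 is clear from here.
R4 starts before R3 ends → R3 and R4 overlap.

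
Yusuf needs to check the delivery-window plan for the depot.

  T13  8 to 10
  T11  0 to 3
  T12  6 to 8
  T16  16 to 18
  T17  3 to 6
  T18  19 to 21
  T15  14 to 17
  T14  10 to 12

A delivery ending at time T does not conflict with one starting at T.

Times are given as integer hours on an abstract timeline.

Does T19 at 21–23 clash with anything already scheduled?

No — it doesn't clash with anything

T11: ends 3 at or before T19 starts 21 → clear.
T17: ends 6 at or before T19 starts 21 → clear.
T12: ends 8 at or before T19 starts 21 → clear.
T13: ends 10 at or before T19 starts 21 → clear.
T14: ends 12 at or before T19 starts 21 → clear.
T15: ends 17 at or before T19 starts 21 → clear.
T16: ends 18 at or before T19 starts 21 → clear.
T18: ends 21 at or before T19 starts 21 → clear.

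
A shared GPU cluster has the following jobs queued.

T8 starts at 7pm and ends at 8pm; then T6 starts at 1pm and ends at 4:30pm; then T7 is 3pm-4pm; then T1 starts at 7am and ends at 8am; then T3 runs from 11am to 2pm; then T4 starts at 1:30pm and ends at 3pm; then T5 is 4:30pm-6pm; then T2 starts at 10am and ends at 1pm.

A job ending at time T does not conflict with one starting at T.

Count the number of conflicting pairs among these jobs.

Sorted by start: T1, T2, T3, T6, T4, T7, T5, T8.
T2 starts after T1 ends — done with T1.
T3 starts before T2 ends → T2 and T3 overlap.
T6 starts exactly when T2 ends (back-to-back, no overlap) — done with T2.
T6 starts before T3 ends → T3 and T6 overlap.
T4 starts before T3 ends → T3 and T4 overlap.
T7 starts after T3 ends — done with T3.
T4 starts before T6 ends → T6 and T4 overlap.
T7 starts before T6 ends → T6 and T7 overlap.
T5 starts exactly when T6 ends (back-to-back, no overlap) — done with T6.
T7 starts exactly when T4 ends (back-to-back, no overlap) — done with T4.
T5 starts after T7 ends — done with T7.
T8 starts after T5 ends.
Overlapping pairs: T2 & T3, T3 & T4, T3 & T6, T4 & T6, T6 & T7 — 5 in total.

5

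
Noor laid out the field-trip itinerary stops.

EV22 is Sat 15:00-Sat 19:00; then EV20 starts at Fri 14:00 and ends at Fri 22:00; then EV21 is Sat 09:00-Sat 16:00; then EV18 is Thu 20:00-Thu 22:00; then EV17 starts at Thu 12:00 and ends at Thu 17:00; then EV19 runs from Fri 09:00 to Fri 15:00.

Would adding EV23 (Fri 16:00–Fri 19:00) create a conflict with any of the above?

EV17: ends Thu 17:00 at or before EV23 starts Fri 16:00 → clear.
EV18: ends Thu 22:00 at or before EV23 starts Fri 16:00 → clear.
EV19: ends Fri 15:00 at or before EV23 starts Fri 16:00 → clear.
EV20: starts Fri 14:00 before EV23 ends Fri 19:00, and ends Fri 22:00 after EV23 starts Fri 16:00 → overlap.
EV21: starts Sat 09:00 at or after EV23 ends Fri 19:00 → clear.
EV22: starts Sat 15:00 at or after EV23 ends Fri 19:00 → clear.
EV23 overlaps EV20.

Yes — it overlaps EV20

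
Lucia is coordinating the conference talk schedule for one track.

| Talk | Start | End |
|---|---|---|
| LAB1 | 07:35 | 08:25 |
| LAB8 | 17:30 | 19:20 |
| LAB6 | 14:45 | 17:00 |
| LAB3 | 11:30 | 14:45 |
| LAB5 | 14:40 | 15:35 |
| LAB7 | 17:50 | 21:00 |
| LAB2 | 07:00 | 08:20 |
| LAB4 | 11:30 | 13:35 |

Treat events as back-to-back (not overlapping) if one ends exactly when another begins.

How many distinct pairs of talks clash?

5

Sorted by start: LAB2, LAB1, LAB3, LAB4, LAB5, LAB6, LAB8, LAB7.
LAB1 starts before LAB2 ends → LAB2 and LAB1 overlap.
LAB3 starts after LAB2 ends; LAB2 is clear from here.
LAB3 starts after LAB1 ends; LAB1 is clear from here.
LAB4 starts before LAB3 ends → LAB3 and LAB4 overlap.
LAB5 starts before LAB3 ends → LAB3 and LAB5 overlap.
LAB6 starts exactly when LAB3 ends (back-to-back, no overlap); LAB3 is clear from here.
LAB5 starts after LAB4 ends; LAB4 is clear from here.
LAB6 starts before LAB5 ends → LAB5 and LAB6 overlap.
LAB8 starts after LAB5 ends; LAB5 is clear from here.
LAB8 starts after LAB6 ends; LAB6 is clear from here.
LAB7 starts before LAB8 ends → LAB8 and LAB7 overlap.
Overlapping pairs: LAB1 & LAB2, LAB3 & LAB4, LAB3 & LAB5, LAB5 & LAB6, LAB7 & LAB8 — 5 in total.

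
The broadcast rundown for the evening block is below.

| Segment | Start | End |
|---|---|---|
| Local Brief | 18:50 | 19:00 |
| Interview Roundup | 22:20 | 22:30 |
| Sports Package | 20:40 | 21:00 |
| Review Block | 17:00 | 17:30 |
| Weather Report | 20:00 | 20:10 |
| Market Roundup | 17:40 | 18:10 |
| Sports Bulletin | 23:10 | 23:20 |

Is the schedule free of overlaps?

Yes

Sorted by start: Review Block, Market Roundup, Local Brief, Weather Report, Sports Package, Interview Roundup, Sports Bulletin.
Market Roundup starts after Review Block ends — done with Review Block.
Local Brief starts after Market Roundup ends — done with Market Roundup.
Weather Report starts after Local Brief ends — done with Local Brief.
Sports Package starts after Weather Report ends — done with Weather Report.
Interview Roundup starts after Sports Package ends — done with Sports Package.
Sports Bulletin starts after Interview Roundup ends.
Every pair is clear; the schedule has no overlaps.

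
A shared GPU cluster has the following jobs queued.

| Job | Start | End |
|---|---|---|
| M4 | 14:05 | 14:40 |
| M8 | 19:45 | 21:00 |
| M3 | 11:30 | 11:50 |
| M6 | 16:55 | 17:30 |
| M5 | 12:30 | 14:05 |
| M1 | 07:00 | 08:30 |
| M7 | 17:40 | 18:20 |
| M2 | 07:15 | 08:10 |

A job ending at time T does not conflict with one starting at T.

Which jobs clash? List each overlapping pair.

M1 & M2

Sorted by start: M1, M2, M3, M5, M4, M6, M7, M8.
M2 starts before M1 ends → M1 and M2 overlap.
M3 starts after M1 ends, so nothing later overlaps M1 either.
M3 starts after M2 ends, so nothing later overlaps M2 either.
M5 starts after M3 ends, so nothing later overlaps M3 either.
M4 starts exactly when M5 ends (back-to-back, no overlap), so nothing later overlaps M5 either.
M6 starts after M4 ends, so nothing later overlaps M4 either.
M7 starts after M6 ends, so nothing later overlaps M6 either.
M8 starts after M7 ends.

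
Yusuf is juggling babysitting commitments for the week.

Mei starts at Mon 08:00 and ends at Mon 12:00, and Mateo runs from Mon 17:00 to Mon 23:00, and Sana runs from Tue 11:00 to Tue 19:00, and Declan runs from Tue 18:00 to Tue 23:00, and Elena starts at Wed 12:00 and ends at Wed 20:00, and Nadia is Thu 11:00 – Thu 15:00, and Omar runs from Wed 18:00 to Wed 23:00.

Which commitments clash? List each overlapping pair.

Two intervals overlap when each starts before the other ends.
Sorted by start: Mei, Mateo, Sana, Declan, Elena, Omar, Nadia.
Mateo starts after Mei ends, so Mei has no further overlaps.
Sana starts after Mateo ends, so Mateo has no further overlaps.
Declan starts before Sana ends → Sana and Declan overlap.
Elena starts after Sana ends, so Sana has no further overlaps.
Elena starts after Declan ends, so Declan has no further overlaps.
Omar starts before Elena ends → Elena and Omar overlap.
Nadia starts after Elena ends.
Nadia starts after Omar ends.

Declan & Sana, Elena & Omar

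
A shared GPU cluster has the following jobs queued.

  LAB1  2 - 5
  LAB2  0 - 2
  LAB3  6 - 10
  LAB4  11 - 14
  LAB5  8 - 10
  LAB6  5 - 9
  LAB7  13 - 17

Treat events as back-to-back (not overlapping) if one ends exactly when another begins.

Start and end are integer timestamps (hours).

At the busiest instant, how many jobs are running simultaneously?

Walk through starts and ends in time order (an end at T is processed before a start at T):
0 start LAB2 → 1
2 end LAB2 → 0
2 start LAB1 → 1
5 end LAB1 → 0
5 start LAB6 → 1
6 start LAB3 → 2
8 start LAB5 → 3
9 end LAB6 → 2
10 end LAB3 → 1
10 end LAB5 → 0
11 start LAB4 → 1
13 start LAB7 → 2
14 end LAB4 → 1
17 end LAB7 → 0
Peak is 3, at 8 (LAB3, LAB5, LAB6).

3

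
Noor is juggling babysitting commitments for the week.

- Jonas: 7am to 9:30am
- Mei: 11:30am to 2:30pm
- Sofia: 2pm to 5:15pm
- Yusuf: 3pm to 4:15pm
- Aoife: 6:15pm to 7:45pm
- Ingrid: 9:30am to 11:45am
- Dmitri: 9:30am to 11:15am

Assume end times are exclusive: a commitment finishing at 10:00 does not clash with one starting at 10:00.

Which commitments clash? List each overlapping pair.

Two intervals overlap when each starts before the other ends.
Sorted by start: Jonas, Ingrid, Dmitri, Mei, Sofia, Yusuf, Aoife.
Ingrid starts exactly when Jonas ends (back-to-back, no overlap), so nothing later overlaps Jonas either.
Dmitri starts before Ingrid ends → Ingrid and Dmitri overlap.
Mei starts before Ingrid ends → Ingrid and Mei overlap.
Sofia starts after Ingrid ends, so nothing later overlaps Ingrid either.
Mei starts after Dmitri ends, so nothing later overlaps Dmitri either.
Sofia starts before Mei ends → Mei and Sofia overlap.
Yusuf starts after Mei ends, so nothing later overlaps Mei either.
Yusuf starts before Sofia ends → Sofia and Yusuf overlap.
Aoife starts after Sofia ends.
Aoife starts after Yusuf ends.

Dmitri & Ingrid, Ingrid & Mei, Mei & Sofia, Sofia & Yusuf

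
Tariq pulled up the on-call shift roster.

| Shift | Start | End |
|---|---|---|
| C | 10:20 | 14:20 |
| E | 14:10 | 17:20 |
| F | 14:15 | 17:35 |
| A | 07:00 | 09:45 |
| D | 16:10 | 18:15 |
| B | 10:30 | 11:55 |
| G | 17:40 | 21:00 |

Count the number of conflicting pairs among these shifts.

Sorted by start: A, C, B, E, F, D, G.
C starts after A ends, so A has no further overlaps.
B starts before C ends → C and B overlap.
E starts before C ends → C and E overlap.
F starts before C ends → C and F overlap.
D starts after C ends, so C has no further overlaps.
E starts after B ends, so B has no further overlaps.
F starts before E ends → E and F overlap.
D starts before E ends → E and D overlap.
G starts after E ends.
D starts before F ends → F and D overlap.
G starts after F ends.
G starts before D ends → D and G overlap.
Overlapping pairs: B & C, C & E, C & F, D & E, D & F, D & G, E & F — 7 in total.

7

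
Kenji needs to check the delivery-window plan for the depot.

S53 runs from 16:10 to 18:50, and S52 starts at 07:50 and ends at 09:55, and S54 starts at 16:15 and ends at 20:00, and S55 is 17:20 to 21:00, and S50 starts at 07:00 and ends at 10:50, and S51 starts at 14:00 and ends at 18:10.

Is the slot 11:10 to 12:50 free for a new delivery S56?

Yes — the slot is free

S50: ends 10:50 at or before S56 starts 11:10 → clear.
S52: ends 09:55 at or before S56 starts 11:10 → clear.
S51: starts 14:00 at or after S56 ends 12:50 → clear.
S53: starts 16:10 at or after S56 ends 12:50 → clear.
S54: starts 16:15 at or after S56 ends 12:50 → clear.
S55: starts 17:20 at or after S56 ends 12:50 → clear.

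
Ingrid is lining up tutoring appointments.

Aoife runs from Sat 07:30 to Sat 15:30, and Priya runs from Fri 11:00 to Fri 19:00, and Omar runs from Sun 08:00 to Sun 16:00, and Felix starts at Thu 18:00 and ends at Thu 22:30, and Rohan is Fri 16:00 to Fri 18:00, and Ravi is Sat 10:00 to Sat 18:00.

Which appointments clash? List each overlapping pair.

Sorted by start: Felix, Priya, Rohan, Aoife, Ravi, Omar.
Priya starts after Felix ends — done with Felix.
Rohan starts before Priya ends → Priya and Rohan overlap.
Aoife starts after Priya ends — done with Priya.
Aoife starts after Rohan ends — done with Rohan.
Ravi starts before Aoife ends → Aoife and Ravi overlap.
Omar starts after Aoife ends.
Omar starts after Ravi ends.

Aoife & Ravi, Priya & Rohan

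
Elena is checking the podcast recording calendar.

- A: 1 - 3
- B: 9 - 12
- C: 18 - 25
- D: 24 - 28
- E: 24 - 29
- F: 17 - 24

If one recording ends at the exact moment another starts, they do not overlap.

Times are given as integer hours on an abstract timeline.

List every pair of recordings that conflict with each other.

Sorted by start: A, B, F, C, D, E.
B starts after A ends — done with A.
F starts after B ends — done with B.
C starts before F ends → F and C overlap.
D starts exactly when F ends (back-to-back, no overlap) — done with F.
D starts before C ends → C and D overlap.
E starts before C ends → C and E overlap.
E starts before D ends → D and E overlap.

C & D, C & E, C & F, D & E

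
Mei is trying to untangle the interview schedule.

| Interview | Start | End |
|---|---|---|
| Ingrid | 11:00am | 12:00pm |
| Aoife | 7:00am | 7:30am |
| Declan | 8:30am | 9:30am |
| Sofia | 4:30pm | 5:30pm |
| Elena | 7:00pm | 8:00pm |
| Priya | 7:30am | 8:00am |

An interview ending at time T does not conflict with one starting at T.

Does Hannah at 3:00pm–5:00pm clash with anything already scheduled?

Aoife: ends 7:30am at or before Hannah starts 3:00pm → clear.
Priya: ends 8:00am at or before Hannah starts 3:00pm → clear.
Declan: ends 9:30am at or before Hannah starts 3:00pm → clear.
Ingrid: ends 12:00pm at or before Hannah starts 3:00pm → clear.
Sofia: starts 4:30pm before Hannah ends 5:00pm, and ends 5:30pm after Hannah starts 3:00pm → overlap.
Elena: starts 7:00pm at or after Hannah ends 5:00pm → clear.
Hannah overlaps Sofia.

Yes — it overlaps Sofia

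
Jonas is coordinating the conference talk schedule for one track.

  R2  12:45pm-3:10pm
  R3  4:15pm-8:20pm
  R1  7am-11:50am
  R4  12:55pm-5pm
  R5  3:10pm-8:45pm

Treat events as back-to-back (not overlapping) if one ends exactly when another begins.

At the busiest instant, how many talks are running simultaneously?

3

Walk through starts and ends in time order (an end at T is processed before a start at T):
7am start R1 → 1
11:50am end R1 → 0
12:45pm start R2 → 1
12:55pm start R4 → 2
3:10pm end R2 → 1
3:10pm start R5 → 2
4:15pm start R3 → 3
5pm end R4 → 2
8:20pm end R3 → 1
8:45pm end R5 → 0
Peak is 3, at 4:15pm (R3, R4, R5).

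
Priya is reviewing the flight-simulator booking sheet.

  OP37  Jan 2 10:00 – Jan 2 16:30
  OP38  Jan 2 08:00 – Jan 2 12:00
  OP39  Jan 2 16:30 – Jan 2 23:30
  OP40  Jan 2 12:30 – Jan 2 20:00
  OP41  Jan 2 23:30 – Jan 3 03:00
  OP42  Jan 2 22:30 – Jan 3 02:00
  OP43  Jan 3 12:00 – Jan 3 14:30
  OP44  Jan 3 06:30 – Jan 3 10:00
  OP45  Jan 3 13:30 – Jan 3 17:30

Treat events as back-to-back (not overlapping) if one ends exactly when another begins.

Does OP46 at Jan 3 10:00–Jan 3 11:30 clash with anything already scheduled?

No — it doesn't clash with anything

OP38: ends Jan 2 12:00 at or before OP46 starts Jan 3 10:00 → clear.
OP37: ends Jan 2 16:30 at or before OP46 starts Jan 3 10:00 → clear.
OP40: ends Jan 2 20:00 at or before OP46 starts Jan 3 10:00 → clear.
OP39: ends Jan 2 23:30 at or before OP46 starts Jan 3 10:00 → clear.
OP42: ends Jan 3 02:00 at or before OP46 starts Jan 3 10:00 → clear.
OP41: ends Jan 3 03:00 at or before OP46 starts Jan 3 10:00 → clear.
OP44: ends Jan 3 10:00 at or before OP46 starts Jan 3 10:00 → clear.
OP43: starts Jan 3 12:00 at or after OP46 ends Jan 3 11:30 → clear.
OP45: starts Jan 3 13:30 at or after OP46 ends Jan 3 11:30 → clear.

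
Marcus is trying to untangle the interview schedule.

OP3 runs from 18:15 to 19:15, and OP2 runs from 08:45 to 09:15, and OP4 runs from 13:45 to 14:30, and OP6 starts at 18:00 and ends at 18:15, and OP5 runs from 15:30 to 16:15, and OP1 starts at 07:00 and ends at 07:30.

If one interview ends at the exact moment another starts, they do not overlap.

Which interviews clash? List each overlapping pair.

Check each pair: they overlap iff neither finishes before the other starts.
Sorted by start: OP1, OP2, OP4, OP5, OP6, OP3.
OP2 starts after OP1 ends; OP1 is clear from here.
OP4 starts after OP2 ends; OP2 is clear from here.
OP5 starts after OP4 ends; OP4 is clear from here.
OP6 starts after OP5 ends; OP5 is clear from here.
OP3 starts exactly when OP6 ends (back-to-back, no overlap).

no overlapping pairs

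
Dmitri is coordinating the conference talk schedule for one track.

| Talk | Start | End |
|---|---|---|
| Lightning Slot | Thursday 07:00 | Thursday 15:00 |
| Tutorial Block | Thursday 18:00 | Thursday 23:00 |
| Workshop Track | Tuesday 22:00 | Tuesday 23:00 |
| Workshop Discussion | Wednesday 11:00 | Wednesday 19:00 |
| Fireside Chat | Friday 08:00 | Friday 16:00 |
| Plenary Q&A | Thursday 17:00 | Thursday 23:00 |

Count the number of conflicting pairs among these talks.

Check each pair: they overlap iff neither finishes before the other starts.
Sorted by start: Workshop Track, Workshop Discussion, Lightning Slot, Plenary Q&A, Tutorial Block, Fireside Chat.
Workshop Discussion starts after Workshop Track ends, so Workshop Track has no further overlaps.
Lightning Slot starts after Workshop Discussion ends, so Workshop Discussion has no further overlaps.
Plenary Q&A starts after Lightning Slot ends, so Lightning Slot has no further overlaps.
Tutorial Block starts before Plenary Q&A ends → Plenary Q&A and Tutorial Block overlap.
Fireside Chat starts after Plenary Q&A ends.
Fireside Chat starts after Tutorial Block ends.
Overlapping pairs: Plenary Q&A & Tutorial Block — 1 in total.

1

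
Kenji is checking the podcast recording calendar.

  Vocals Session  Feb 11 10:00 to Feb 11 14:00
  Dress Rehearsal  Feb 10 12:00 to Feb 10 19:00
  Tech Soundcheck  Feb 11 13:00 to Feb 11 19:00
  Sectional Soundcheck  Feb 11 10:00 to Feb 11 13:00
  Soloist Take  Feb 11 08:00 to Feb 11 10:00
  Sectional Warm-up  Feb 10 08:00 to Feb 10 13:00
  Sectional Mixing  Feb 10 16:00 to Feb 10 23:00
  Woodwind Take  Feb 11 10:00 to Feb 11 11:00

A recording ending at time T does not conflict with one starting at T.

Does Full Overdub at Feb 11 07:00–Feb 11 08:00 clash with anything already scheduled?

Sectional Warm-up: ends Feb 10 13:00 at or before Full Overdub starts Feb 11 07:00 → clear.
Dress Rehearsal: ends Feb 10 19:00 at or before Full Overdub starts Feb 11 07:00 → clear.
Sectional Mixing: ends Feb 10 23:00 at or before Full Overdub starts Feb 11 07:00 → clear.
Soloist Take: starts Feb 11 08:00 at or after Full Overdub ends Feb 11 08:00 → clear.
Vocals Session: starts Feb 11 10:00 at or after Full Overdub ends Feb 11 08:00 → clear.
Woodwind Take: starts Feb 11 10:00 at or after Full Overdub ends Feb 11 08:00 → clear.
Sectional Soundcheck: starts Feb 11 10:00 at or after Full Overdub ends Feb 11 08:00 → clear.
Tech Soundcheck: starts Feb 11 13:00 at or after Full Overdub ends Feb 11 08:00 → clear.

No — it doesn't clash with anything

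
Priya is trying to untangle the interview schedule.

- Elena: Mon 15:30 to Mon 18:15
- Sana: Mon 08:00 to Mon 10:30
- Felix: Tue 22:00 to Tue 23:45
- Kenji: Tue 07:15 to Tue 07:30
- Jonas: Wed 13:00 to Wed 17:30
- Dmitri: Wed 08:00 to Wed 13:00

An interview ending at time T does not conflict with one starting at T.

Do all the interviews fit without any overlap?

Sorted by start: Sana, Elena, Kenji, Felix, Dmitri, Jonas.
Elena starts after Sana ends, so nothing later overlaps Sana either.
Kenji starts after Elena ends, so nothing later overlaps Elena either.
Felix starts after Kenji ends, so nothing later overlaps Kenji either.
Dmitri starts after Felix ends, so nothing later overlaps Felix either.
Jonas starts exactly when Dmitri ends (back-to-back, no overlap).
Every pair is clear; the schedule has no overlaps.

Yes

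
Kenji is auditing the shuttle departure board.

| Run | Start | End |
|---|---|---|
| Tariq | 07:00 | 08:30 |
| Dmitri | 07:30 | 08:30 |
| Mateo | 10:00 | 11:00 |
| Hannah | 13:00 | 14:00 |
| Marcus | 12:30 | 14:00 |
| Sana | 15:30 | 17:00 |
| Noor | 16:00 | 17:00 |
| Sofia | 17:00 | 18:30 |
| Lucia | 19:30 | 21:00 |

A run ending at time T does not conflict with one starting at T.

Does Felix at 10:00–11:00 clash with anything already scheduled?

Yes — it overlaps Mateo

Tariq: ends 08:30 at or before Felix starts 10:00 → clear.
Dmitri: ends 08:30 at or before Felix starts 10:00 → clear.
Mateo: starts 10:00 before Felix ends 11:00, and ends 11:00 after Felix starts 10:00 → overlap.
Marcus: starts 12:30 at or after Felix ends 11:00 → clear.
Hannah: starts 13:00 at or after Felix ends 11:00 → clear.
Sana: starts 15:30 at or after Felix ends 11:00 → clear.
Noor: starts 16:00 at or after Felix ends 11:00 → clear.
Sofia: starts 17:00 at or after Felix ends 11:00 → clear.
Lucia: starts 19:30 at or after Felix ends 11:00 → clear.
Felix overlaps Mateo.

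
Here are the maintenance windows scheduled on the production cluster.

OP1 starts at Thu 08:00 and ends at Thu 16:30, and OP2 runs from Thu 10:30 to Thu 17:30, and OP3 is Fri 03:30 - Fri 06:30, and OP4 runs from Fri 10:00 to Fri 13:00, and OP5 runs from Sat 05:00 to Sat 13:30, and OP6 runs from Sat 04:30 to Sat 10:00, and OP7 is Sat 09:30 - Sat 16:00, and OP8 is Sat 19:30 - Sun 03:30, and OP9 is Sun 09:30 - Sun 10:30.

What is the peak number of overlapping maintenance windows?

3

Walk through starts and ends in time order (an end at T is processed before a start at T):
Thu 08:00 start OP1 → 1
Thu 10:30 start OP2 → 2
Thu 16:30 end OP1 → 1
Thu 17:30 end OP2 → 0
Fri 03:30 start OP3 → 1
Fri 06:30 end OP3 → 0
Fri 10:00 start OP4 → 1
Fri 13:00 end OP4 → 0
Sat 04:30 start OP6 → 1
Sat 05:00 start OP5 → 2
Sat 09:30 start OP7 → 3
Sat 10:00 end OP6 → 2
Sat 13:30 end OP5 → 1
Sat 16:00 end OP7 → 0
Sat 19:30 start OP8 → 1
Sun 03:30 end OP8 → 0
Sun 09:30 start OP9 → 1
Sun 10:30 end OP9 → 0
Peak is 3, at Sat 09:30 (OP5, OP6, OP7).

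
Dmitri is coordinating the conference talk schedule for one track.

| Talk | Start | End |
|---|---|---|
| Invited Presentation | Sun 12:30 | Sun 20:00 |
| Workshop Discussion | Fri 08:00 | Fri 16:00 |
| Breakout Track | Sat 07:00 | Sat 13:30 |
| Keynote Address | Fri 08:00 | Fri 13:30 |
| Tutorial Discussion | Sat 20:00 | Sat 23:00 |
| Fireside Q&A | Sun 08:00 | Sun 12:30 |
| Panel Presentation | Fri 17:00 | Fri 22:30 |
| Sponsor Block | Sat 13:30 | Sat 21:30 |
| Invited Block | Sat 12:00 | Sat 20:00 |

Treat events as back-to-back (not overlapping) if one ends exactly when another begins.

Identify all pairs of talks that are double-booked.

Breakout Track & Invited Block, Invited Block & Sponsor Block, Keynote Address & Workshop Discussion, Sponsor Block & Tutorial Discussion

Sorted by start: Keynote Address, Workshop Discussion, Panel Presentation, Breakout Track, Invited Block, Sponsor Block, Tutorial Discussion, Fireside Q&A, Invited Presentation.
Workshop Discussion starts before Keynote Address ends → Keynote Address and Workshop Discussion overlap.
Panel Presentation starts after Keynote Address ends, so Keynote Address has no further overlaps.
Panel Presentation starts after Workshop Discussion ends, so Workshop Discussion has no further overlaps.
Breakout Track starts after Panel Presentation ends, so Panel Presentation has no further overlaps.
Invited Block starts before Breakout Track ends → Breakout Track and Invited Block overlap.
Sponsor Block starts exactly when Breakout Track ends (back-to-back, no overlap), so Breakout Track has no further overlaps.
Sponsor Block starts before Invited Block ends → Invited Block and Sponsor Block overlap.
Tutorial Discussion starts exactly when Invited Block ends (back-to-back, no overlap), so Invited Block has no further overlaps.
Tutorial Discussion starts before Sponsor Block ends → Sponsor Block and Tutorial Discussion overlap.
Fireside Q&A starts after Sponsor Block ends, so Sponsor Block has no further overlaps.
Fireside Q&A starts after Tutorial Discussion ends, so Tutorial Discussion has no further overlaps.
Invited Presentation starts exactly when Fireside Q&A ends (back-to-back, no overlap).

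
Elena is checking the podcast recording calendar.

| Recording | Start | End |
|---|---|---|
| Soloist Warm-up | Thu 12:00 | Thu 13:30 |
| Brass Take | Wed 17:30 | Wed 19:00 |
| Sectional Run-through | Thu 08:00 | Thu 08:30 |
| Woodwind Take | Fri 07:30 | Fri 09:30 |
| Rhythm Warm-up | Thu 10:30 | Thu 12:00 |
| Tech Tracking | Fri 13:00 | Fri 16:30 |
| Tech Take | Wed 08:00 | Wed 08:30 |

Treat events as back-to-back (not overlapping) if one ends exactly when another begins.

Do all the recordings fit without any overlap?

Yes

Sorted by start: Tech Take, Brass Take, Sectional Run-through, Rhythm Warm-up, Soloist Warm-up, Woodwind Take, Tech Tracking.
Brass Take starts after Tech Take ends, so Tech Take has no further overlaps.
Sectional Run-through starts after Brass Take ends, so Brass Take has no further overlaps.
Rhythm Warm-up starts after Sectional Run-through ends, so Sectional Run-through has no further overlaps.
Soloist Warm-up starts exactly when Rhythm Warm-up ends (back-to-back, no overlap), so Rhythm Warm-up has no further overlaps.
Woodwind Take starts after Soloist Warm-up ends, so Soloist Warm-up has no further overlaps.
Tech Tracking starts after Woodwind Take ends.
Every pair is clear; the schedule has no overlaps.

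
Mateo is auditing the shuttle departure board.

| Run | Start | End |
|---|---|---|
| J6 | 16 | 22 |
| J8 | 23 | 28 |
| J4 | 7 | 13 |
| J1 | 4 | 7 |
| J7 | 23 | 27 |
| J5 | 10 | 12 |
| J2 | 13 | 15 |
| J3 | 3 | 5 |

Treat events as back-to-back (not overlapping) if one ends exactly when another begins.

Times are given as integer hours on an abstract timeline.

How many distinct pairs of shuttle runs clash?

Check each pair: they overlap iff neither finishes before the other starts.
Sorted by start: J3, J1, J4, J5, J2, J6, J7, J8.
J1 starts before J3 ends → J3 and J1 overlap.
J4 starts after J3 ends, so J3 has no further overlaps.
J4 starts exactly when J1 ends (back-to-back, no overlap), so J1 has no further overlaps.
J5 starts before J4 ends → J4 and J5 overlap.
J2 starts exactly when J4 ends (back-to-back, no overlap), so J4 has no further overlaps.
J2 starts after J5 ends, so J5 has no further overlaps.
J6 starts after J2 ends, so J2 has no further overlaps.
J7 starts after J6 ends, so J6 has no further overlaps.
J8 starts before J7 ends → J7 and J8 overlap.
Overlapping pairs: J1 & J3, J4 & J5, J7 & J8 — 3 in total.

3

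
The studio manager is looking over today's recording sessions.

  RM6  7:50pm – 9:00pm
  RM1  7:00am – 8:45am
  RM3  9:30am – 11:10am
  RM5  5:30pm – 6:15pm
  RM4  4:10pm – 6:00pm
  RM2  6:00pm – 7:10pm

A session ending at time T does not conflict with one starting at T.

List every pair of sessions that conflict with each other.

RM2 & RM5, RM4 & RM5

Sorted by start: RM1, RM3, RM4, RM5, RM2, RM6.
RM3 starts after RM1 ends, so nothing later overlaps RM1 either.
RM4 starts after RM3 ends, so nothing later overlaps RM3 either.
RM5 starts before RM4 ends → RM4 and RM5 overlap.
RM2 starts exactly when RM4 ends (back-to-back, no overlap), so nothing later overlaps RM4 either.
RM2 starts before RM5 ends → RM5 and RM2 overlap.
RM6 starts after RM5 ends.
RM6 starts after RM2 ends.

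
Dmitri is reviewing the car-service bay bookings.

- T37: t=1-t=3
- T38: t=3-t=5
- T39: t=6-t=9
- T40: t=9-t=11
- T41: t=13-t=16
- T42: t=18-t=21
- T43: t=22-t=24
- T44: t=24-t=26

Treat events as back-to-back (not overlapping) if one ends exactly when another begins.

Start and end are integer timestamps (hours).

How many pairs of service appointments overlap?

Two intervals overlap when each starts before the other ends.
Sorted by start: T37, T38, T39, T40, T41, T42, T43, T44.
T38 starts exactly when T37 ends (back-to-back, no overlap), so nothing later overlaps T37 either.
T39 starts after T38 ends, so nothing later overlaps T38 either.
T40 starts exactly when T39 ends (back-to-back, no overlap), so nothing later overlaps T39 either.
T41 starts after T40 ends, so nothing later overlaps T40 either.
T42 starts after T41 ends, so nothing later overlaps T41 either.
T43 starts after T42 ends, so nothing later overlaps T42 either.
T44 starts exactly when T43 ends (back-to-back, no overlap).
No pair overlaps.

0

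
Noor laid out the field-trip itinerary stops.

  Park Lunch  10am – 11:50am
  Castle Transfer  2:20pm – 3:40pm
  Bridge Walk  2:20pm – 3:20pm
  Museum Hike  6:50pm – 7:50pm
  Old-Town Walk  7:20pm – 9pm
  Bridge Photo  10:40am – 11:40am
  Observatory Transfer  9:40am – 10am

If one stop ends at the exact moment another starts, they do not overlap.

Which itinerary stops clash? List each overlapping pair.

Bridge Photo & Park Lunch, Bridge Walk & Castle Transfer, Museum Hike & Old-Town Walk

Sorted by start: Observatory Transfer, Park Lunch, Bridge Photo, Bridge Walk, Castle Transfer, Museum Hike, Old-Town Walk.
Park Lunch starts exactly when Observatory Transfer ends (back-to-back, no overlap), so nothing later overlaps Observatory Transfer either.
Bridge Photo starts before Park Lunch ends → Park Lunch and Bridge Photo overlap.
Bridge Walk starts after Park Lunch ends, so nothing later overlaps Park Lunch either.
Bridge Walk starts after Bridge Photo ends, so nothing later overlaps Bridge Photo either.
Castle Transfer starts before Bridge Walk ends → Bridge Walk and Castle Transfer overlap.
Museum Hike starts after Bridge Walk ends, so nothing later overlaps Bridge Walk either.
Museum Hike starts after Castle Transfer ends, so nothing later overlaps Castle Transfer either.
Old-Town Walk starts before Museum Hike ends → Museum Hike and Old-Town Walk overlap.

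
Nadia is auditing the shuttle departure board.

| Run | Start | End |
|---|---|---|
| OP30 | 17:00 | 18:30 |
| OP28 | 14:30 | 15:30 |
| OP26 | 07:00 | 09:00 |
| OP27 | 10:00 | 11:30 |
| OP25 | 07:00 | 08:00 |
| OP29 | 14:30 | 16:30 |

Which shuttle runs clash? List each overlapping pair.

OP25 & OP26, OP28 & OP29

Two intervals overlap when each starts before the other ends.
Sorted by start: OP25, OP26, OP27, OP28, OP29, OP30.
OP26 starts before OP25 ends → OP25 and OP26 overlap.
OP27 starts after OP25 ends, so OP25 has no further overlaps.
OP27 starts after OP26 ends, so OP26 has no further overlaps.
OP28 starts after OP27 ends, so OP27 has no further overlaps.
OP29 starts before OP28 ends → OP28 and OP29 overlap.
OP30 starts after OP28 ends.
OP30 starts after OP29 ends.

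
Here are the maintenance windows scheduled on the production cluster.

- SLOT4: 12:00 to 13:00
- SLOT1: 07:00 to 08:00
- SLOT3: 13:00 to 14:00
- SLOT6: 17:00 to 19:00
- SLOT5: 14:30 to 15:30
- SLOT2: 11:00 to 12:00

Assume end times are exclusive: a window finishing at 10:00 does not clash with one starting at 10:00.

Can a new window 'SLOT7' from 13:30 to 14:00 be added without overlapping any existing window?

No — it overlaps SLOT3

SLOT1: ends 08:00 at or before SLOT7 starts 13:30 → clear.
SLOT2: ends 12:00 at or before SLOT7 starts 13:30 → clear.
SLOT4: ends 13:00 at or before SLOT7 starts 13:30 → clear.
SLOT3: starts 13:00 before SLOT7 ends 14:00, and ends 14:00 after SLOT7 starts 13:30 → overlap.
SLOT5: starts 14:30 at or after SLOT7 ends 14:00 → clear.
SLOT6: starts 17:00 at or after SLOT7 ends 14:00 → clear.
SLOT7 overlaps SLOT3.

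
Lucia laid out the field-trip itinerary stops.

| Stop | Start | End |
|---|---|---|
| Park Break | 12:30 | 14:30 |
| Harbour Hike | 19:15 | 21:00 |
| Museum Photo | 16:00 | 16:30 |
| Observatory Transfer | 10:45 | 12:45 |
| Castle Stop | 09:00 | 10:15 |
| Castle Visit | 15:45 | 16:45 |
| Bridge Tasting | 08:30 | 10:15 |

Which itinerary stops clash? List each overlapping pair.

Two intervals overlap when each starts before the other ends.
Sorted by start: Bridge Tasting, Castle Stop, Observatory Transfer, Park Break, Castle Visit, Museum Photo, Harbour Hike.
Castle Stop starts before Bridge Tasting ends → Bridge Tasting and Castle Stop overlap.
Observatory Transfer starts after Bridge Tasting ends, so Bridge Tasting has no further overlaps.
Observatory Transfer starts after Castle Stop ends, so Castle Stop has no further overlaps.
Park Break starts before Observatory Transfer ends → Observatory Transfer and Park Break overlap.
Castle Visit starts after Observatory Transfer ends, so Observatory Transfer has no further overlaps.
Castle Visit starts after Park Break ends, so Park Break has no further overlaps.
Museum Photo starts before Castle Visit ends → Castle Visit and Museum Photo overlap.
Harbour Hike starts after Castle Visit ends.
Harbour Hike starts after Museum Photo ends.

Bridge Tasting & Castle Stop, Castle Visit & Museum Photo, Observatory Transfer & Park Break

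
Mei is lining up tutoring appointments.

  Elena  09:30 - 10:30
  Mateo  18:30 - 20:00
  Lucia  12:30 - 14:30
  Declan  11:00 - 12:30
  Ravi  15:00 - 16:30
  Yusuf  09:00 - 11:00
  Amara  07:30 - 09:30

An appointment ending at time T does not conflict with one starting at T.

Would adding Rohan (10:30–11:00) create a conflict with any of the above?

Amara: ends 09:30 at or before Rohan starts 10:30 → clear.
Yusuf: starts 09:00 before Rohan ends 11:00, and ends 11:00 after Rohan starts 10:30 → overlap.
Elena: ends 10:30 at or before Rohan starts 10:30 → clear.
Declan: starts 11:00 at or after Rohan ends 11:00 → clear.
Lucia: starts 12:30 at or after Rohan ends 11:00 → clear.
Ravi: starts 15:00 at or after Rohan ends 11:00 → clear.
Mateo: starts 18:30 at or after Rohan ends 11:00 → clear.
Rohan overlaps Yusuf.

Yes — it overlaps Yusuf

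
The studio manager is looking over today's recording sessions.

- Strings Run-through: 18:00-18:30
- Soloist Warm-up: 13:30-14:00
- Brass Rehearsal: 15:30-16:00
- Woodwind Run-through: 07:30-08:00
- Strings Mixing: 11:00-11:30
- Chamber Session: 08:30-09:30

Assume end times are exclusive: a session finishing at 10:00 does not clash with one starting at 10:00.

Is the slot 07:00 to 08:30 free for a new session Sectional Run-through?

Woodwind Run-through: starts 07:30 before Sectional Run-through ends 08:30, and ends 08:00 after Sectional Run-through starts 07:00 → overlap.
Chamber Session: starts 08:30 at or after Sectional Run-through ends 08:30 → clear.
Strings Mixing: starts 11:00 at or after Sectional Run-through ends 08:30 → clear.
Soloist Warm-up: starts 13:30 at or after Sectional Run-through ends 08:30 → clear.
Brass Rehearsal: starts 15:30 at or after Sectional Run-through ends 08:30 → clear.
Strings Run-through: starts 18:00 at or after Sectional Run-through ends 08:30 → clear.
Sectional Run-through overlaps Woodwind Run-through.

No — it overlaps Woodwind Run-through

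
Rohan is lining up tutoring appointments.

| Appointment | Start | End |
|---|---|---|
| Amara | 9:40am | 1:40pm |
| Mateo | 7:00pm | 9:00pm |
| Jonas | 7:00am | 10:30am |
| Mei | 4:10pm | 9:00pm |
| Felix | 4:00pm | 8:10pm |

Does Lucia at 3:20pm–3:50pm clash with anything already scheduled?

Jonas: ends 10:30am at or before Lucia starts 3:20pm → clear.
Amara: ends 1:40pm at or before Lucia starts 3:20pm → clear.
Felix: starts 4:00pm at or after Lucia ends 3:50pm → clear.
Mei: starts 4:10pm at or after Lucia ends 3:50pm → clear.
Mateo: starts 7:00pm at or after Lucia ends 3:50pm → clear.

No — it doesn't clash with anything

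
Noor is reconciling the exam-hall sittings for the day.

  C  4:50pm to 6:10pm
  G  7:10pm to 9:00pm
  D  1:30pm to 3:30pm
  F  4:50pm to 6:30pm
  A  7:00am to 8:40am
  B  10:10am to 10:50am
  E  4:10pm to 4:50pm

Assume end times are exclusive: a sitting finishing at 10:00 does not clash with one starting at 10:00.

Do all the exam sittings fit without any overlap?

Check each pair: they overlap iff neither finishes before the other starts.
Sorted by start: A, B, D, E, C, F, G.
B starts after A ends; A is clear from here.
D starts after B ends; B is clear from here.
E starts after D ends; D is clear from here.
C starts exactly when E ends (back-to-back, no overlap); E is clear from here.
F starts before C ends → C and F overlap.
That's a conflict, so the schedule is not conflict-free.

No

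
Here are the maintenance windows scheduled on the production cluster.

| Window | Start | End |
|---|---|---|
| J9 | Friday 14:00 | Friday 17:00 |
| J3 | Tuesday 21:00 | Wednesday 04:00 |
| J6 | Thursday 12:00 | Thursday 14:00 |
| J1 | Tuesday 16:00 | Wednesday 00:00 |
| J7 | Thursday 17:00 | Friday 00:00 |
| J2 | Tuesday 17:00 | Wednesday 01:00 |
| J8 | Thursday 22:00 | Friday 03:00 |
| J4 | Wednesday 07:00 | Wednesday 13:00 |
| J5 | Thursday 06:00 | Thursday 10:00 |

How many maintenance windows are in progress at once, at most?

3

Sweep the timeline, counting +1 at each start and −1 at each end (ends before starts at a tie):
Tuesday 16:00 start J1 → 1
Tuesday 17:00 start J2 → 2
Tuesday 21:00 start J3 → 3
Wednesday 00:00 end J1 → 2
Wednesday 01:00 end J2 → 1
Wednesday 04:00 end J3 → 0
Wednesday 07:00 start J4 → 1
Wednesday 13:00 end J4 → 0
Thursday 06:00 start J5 → 1
Thursday 10:00 end J5 → 0
Thursday 12:00 start J6 → 1
Thursday 14:00 end J6 → 0
Thursday 17:00 start J7 → 1
Thursday 22:00 start J8 → 2
Friday 00:00 end J7 → 1
Friday 03:00 end J8 → 0
Friday 14:00 start J9 → 1
Friday 17:00 end J9 → 0
Peak is 3, at Tuesday 21:00 (J1, J2, J3).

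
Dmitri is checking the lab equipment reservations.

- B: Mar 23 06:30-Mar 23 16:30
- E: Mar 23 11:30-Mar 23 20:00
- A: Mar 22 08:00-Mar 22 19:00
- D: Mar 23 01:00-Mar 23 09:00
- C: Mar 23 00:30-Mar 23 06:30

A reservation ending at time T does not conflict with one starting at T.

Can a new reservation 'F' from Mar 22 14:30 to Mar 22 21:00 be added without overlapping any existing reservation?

No — it overlaps A

A: starts Mar 22 08:00 before F ends Mar 22 21:00, and ends Mar 22 19:00 after F starts Mar 22 14:30 → overlap.
C: starts Mar 23 00:30 at or after F ends Mar 22 21:00 → clear.
D: starts Mar 23 01:00 at or after F ends Mar 22 21:00 → clear.
B: starts Mar 23 06:30 at or after F ends Mar 22 21:00 → clear.
E: starts Mar 23 11:30 at or after F ends Mar 22 21:00 → clear.
F overlaps A.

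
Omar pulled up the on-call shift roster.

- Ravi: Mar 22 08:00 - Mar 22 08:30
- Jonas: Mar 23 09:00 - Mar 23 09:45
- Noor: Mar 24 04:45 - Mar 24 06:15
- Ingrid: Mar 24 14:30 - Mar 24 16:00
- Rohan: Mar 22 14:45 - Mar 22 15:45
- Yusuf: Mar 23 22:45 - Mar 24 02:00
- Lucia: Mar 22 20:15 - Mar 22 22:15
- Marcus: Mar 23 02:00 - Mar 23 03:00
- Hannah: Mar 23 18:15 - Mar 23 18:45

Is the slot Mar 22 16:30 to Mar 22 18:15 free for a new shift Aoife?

Yes — the slot is free

Ravi: ends Mar 22 08:30 at or before Aoife starts Mar 22 16:30 → clear.
Rohan: ends Mar 22 15:45 at or before Aoife starts Mar 22 16:30 → clear.
Lucia: starts Mar 22 20:15 at or after Aoife ends Mar 22 18:15 → clear.
Marcus: starts Mar 23 02:00 at or after Aoife ends Mar 22 18:15 → clear.
Jonas: starts Mar 23 09:00 at or after Aoife ends Mar 22 18:15 → clear.
Hannah: starts Mar 23 18:15 at or after Aoife ends Mar 22 18:15 → clear.
Yusuf: starts Mar 23 22:45 at or after Aoife ends Mar 22 18:15 → clear.
Noor: starts Mar 24 04:45 at or after Aoife ends Mar 22 18:15 → clear.
Ingrid: starts Mar 24 14:30 at or after Aoife ends Mar 22 18:15 → clear.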